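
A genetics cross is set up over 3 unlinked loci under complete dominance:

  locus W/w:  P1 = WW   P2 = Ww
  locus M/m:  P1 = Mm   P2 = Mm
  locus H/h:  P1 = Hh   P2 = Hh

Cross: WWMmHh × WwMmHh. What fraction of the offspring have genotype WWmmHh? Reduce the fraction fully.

P(WWmmHh) = 1/16

WWMmHh gametes: WMH×2, WMh×2, WmH×2, Wmh×2
WwMmHh gametes: WMH×1, WMh×1, WmH×1, Wmh×1, wMH×1, wMh×1, wmH×1, wmh×1
WWMmHh×WwMmHh grid (8·8=64): WWMMHH=2 WWMMHh=4 WWMMhh=2 WWMmHH=4 WWMmHh=8 WWMmhh=4 WWmmHH=2 WWmmHh=4 WWmmhh=2 WwMMHH=2 WwMMHh=4 WwMMhh=2 WwMmHH=4 WwMmHh=8 WwMmhh=4 WwmmHH=2 WwmmHh=4 Wwmmhh=2
WWmmHh hits 4/64; gcd=4; 4÷4/64÷4 = 1/16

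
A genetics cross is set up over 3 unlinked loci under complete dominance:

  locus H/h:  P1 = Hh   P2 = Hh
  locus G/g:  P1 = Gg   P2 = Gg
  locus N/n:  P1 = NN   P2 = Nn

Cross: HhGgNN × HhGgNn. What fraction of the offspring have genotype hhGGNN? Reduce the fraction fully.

P(hhGGNN) = 1/32

HhGgNN gametes: HGN×2, HgN×2, hGN×2, hgN×2
HhGgNn gametes: HGN×1, HGn×1, HgN×1, Hgn×1, hGN×1, hGn×1, hgN×1, hgn×1
HhGgNN×HhGgNn grid (8·8=64): HHGGNN=2 HHGGNn=2 HHGgNN=4 HHGgNn=4 HHggNN=2 HHggNn=2 HhGGNN=4 HhGGNn=4 HhGgNN=8 HhGgNn=8 HhggNN=4 HhggNn=4 hhGGNN=2 hhGGNn=2 hhGgNN=4 hhGgNn=4 hhggNN=2 hhggNn=2
hhGGNN hits 2/64; gcd=2; 2÷2/64÷2 = 1/32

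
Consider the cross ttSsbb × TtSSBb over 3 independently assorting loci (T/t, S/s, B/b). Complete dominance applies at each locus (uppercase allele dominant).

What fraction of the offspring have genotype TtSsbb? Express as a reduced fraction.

P(TtSsbb) = 1/8

ttSsbb gametes: tSb×4, tsb×4
TtSSBb gametes: TSB×2, TSb×2, tSB×2, tSb×2
ttSsbb×TtSSBb grid (8·8=64): TtSSBb=8 TtSSbb=8 TtSsBb=8 TtSsbb=8 ttSSBb=8 ttSSbb=8 ttSsBb=8 ttSsbb=8
TtSsbb hits 8/64; gcd=8; 8÷8/64÷8 = 1/8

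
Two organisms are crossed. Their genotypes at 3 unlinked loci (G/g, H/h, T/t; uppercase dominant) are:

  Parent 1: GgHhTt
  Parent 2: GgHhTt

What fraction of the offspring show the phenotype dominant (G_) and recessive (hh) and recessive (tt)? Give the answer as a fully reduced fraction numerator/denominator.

P(G_ hh tt) = 3/64

GgHhTt gametes: GHT×1, GHt×1, GhT×1, Ght×1, gHT×1, gHt×1, ghT×1, ght×1
GgHhTt gametes: GHT×1, GHt×1, GhT×1, Ght×1, gHT×1, gHt×1, ghT×1, ght×1
GgHhTt×GgHhTt grid (8·8=64): GGHHTT=1 GGHHTt=2 GGHHtt=1 GGHhTT=2 GGHhTt=4 GGHhtt=2 GGhhTT=1 GGhhTt=2 GGhhtt=1 GgHHTT=2 GgHHTt=4 GgHHtt=2 GgHhTT=4 GgHhTt=8 GgHhtt=4 GghhTT=2 GghhTt=4 Gghhtt=2 ggHHTT=1 ggHHTt=2 ggHHtt=1 ggHhTT=2 ggHhTt=4 ggHhtt=2 gghhTT=1 gghhTt=2 gghhtt=1
G_ hh tt hits 3/64; gcd=1; 3÷1/64÷1 = 3/64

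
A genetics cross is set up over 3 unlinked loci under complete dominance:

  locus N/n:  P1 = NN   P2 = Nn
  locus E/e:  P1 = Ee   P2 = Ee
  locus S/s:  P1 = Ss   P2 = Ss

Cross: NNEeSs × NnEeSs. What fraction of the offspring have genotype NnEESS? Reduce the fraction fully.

P(NnEESS) = 1/32

NNEeSs gametes: NES×2, NEs×2, NeS×2, Nes×2
NnEeSs gametes: NES×1, NEs×1, NeS×1, Nes×1, nES×1, nEs×1, neS×1, nes×1
NNEeSs×NnEeSs grid (8·8=64): NNEESS=2 NNEESs=4 NNEEss=2 NNEeSS=4 NNEeSs=8 NNEess=4 NNeeSS=2 NNeeSs=4 NNeess=2 NnEESS=2 NnEESs=4 NnEEss=2 NnEeSS=4 NnEeSs=8 NnEess=4 NneeSS=2 NneeSs=4 Nneess=2
NnEESS hits 2/64; gcd=2; 2÷2/64÷2 = 1/32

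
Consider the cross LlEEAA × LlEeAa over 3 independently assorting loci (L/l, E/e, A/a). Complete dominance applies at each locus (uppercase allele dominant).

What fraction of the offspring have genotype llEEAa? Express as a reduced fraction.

LlEEAA gametes: LEA×4, lEA×4
LlEeAa gametes: LEA×1, LEa×1, LeA×1, Lea×1, lEA×1, lEa×1, leA×1, lea×1
LlEEAA×LlEeAa grid (8·8=64): LLEEAA=4 LLEEAa=4 LLEeAA=4 LLEeAa=4 LlEEAA=8 LlEEAa=8 LlEeAA=8 LlEeAa=8 llEEAA=4 llEEAa=4 llEeAA=4 llEeAa=4
llEEAa hits 4/64; gcd=4; 4÷4/64÷4 = 1/16

P(llEEAa) = 1/16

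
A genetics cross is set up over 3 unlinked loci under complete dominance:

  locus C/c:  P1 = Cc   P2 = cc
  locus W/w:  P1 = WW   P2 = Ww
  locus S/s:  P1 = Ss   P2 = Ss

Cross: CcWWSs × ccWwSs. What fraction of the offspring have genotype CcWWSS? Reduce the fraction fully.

CcWWSs gametes: CWS×2, CWs×2, cWS×2, cWs×2
ccWwSs gametes: cWS×2, cWs×2, cwS×2, cws×2
CcWWSs×ccWwSs grid (8·8=64): CcWWSS=4 CcWWSs=8 CcWWss=4 CcWwSS=4 CcWwSs=8 CcWwss=4 ccWWSS=4 ccWWSs=8 ccWWss=4 ccWwSS=4 ccWwSs=8 ccWwss=4
CcWWSS hits 4/64; gcd=4; 4÷4/64÷4 = 1/16

P(CcWWSS) = 1/16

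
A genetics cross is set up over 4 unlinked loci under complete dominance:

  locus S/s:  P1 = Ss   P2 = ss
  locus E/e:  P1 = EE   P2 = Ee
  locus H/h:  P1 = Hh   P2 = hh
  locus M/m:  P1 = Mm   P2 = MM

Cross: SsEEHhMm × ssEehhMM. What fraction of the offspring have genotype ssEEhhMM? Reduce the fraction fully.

SsEEHhMm gametes: SEHM×2, SEHm×2, SEhM×2, SEhm×2, sEHM×2, sEHm×2, sEhM×2, sEhm×2
ssEehhMM gametes: sEhM×8, sehM×8
SsEEHhMm×ssEehhMM grid (16·16=256): SsEEHhMM=16 SsEEHhMm=16 SsEEhhMM=16 SsEEhhMm=16 SsEeHhMM=16 SsEeHhMm=16 SsEehhMM=16 SsEehhMm=16 ssEEHhMM=16 ssEEHhMm=16 ssEEhhMM=16 ssEEhhMm=16 ssEeHhMM=16 ssEeHhMm=16 ssEehhMM=16 ssEehhMm=16
ssEEhhMM hits 16/256; gcd=16; 16÷16/256÷16 = 1/16

P(ssEEhhMM) = 1/16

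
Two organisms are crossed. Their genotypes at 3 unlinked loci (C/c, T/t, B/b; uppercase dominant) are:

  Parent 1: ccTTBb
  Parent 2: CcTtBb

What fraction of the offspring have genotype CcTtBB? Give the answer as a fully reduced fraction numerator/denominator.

P(CcTtBB) = 1/16

ccTTBb gametes: cTB×4, cTb×4
CcTtBb gametes: CTB×1, CTb×1, CtB×1, Ctb×1, cTB×1, cTb×1, ctB×1, ctb×1
ccTTBb×CcTtBb grid (8·8=64): CcTTBB=4 CcTTBb=8 CcTTbb=4 CcTtBB=4 CcTtBb=8 CcTtbb=4 ccTTBB=4 ccTTBb=8 ccTTbb=4 ccTtBB=4 ccTtBb=8 ccTtbb=4
CcTtBB hits 4/64; gcd=4; 4÷4/64÷4 = 1/16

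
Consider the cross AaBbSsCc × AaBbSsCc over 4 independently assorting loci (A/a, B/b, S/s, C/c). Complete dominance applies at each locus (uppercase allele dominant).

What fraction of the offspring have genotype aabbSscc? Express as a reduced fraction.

P(aabbSscc) = 1/128

AaBbSsCc gametes: ABSC×1, ABSc×1, ABsC×1, ABsc×1, AbSC×1, AbSc×1, AbsC×1, Absc×1, aBSC×1, aBSc×1, aBsC×1, aBsc×1, abSC×1, abSc×1, absC×1, absc×1
AaBbSsCc gametes: ABSC×1, ABSc×1, ABsC×1, ABsc×1, AbSC×1, AbSc×1, AbsC×1, Absc×1, aBSC×1, aBSc×1, aBsC×1, aBsc×1, abSC×1, abSc×1, absC×1, absc×1
AaBbSsCc×AaBbSsCc grid (16·16=256): AABBSSCC=1 AABBSSCc=2 AABBSScc=1 AABBSsCC=2 AABBSsCc=4 AABBSscc=2 AABBssCC=1 AABBssCc=2 AABBsscc=1 AABbSSCC=2 AABbSSCc=4 AABbSScc=2 AABbSsCC=4 AABbSsCc=8 AABbSscc=4 AABbssCC=2 AABbssCc=4 AABbsscc=2 AAbbSSCC=1 AAbbSSCc=2 AAbbSScc=1 AAbbSsCC=2 AAbbSsCc=4 AAbbSscc=2 AAbbssCC=1 AAbbssCc=2 AAbbsscc=1 AaBBSSCC=2 AaBBSSCc=4 AaBBSScc=2 AaBBSsCC=4 AaBBSsCc=8 AaBBSscc=4 AaBBssCC=2 AaBBssCc=4 AaBBsscc=2 AaBbSSCC=4 AaBbSSCc=8 AaBbSScc=4 AaBbSsCC=8 AaBbSsCc=16 AaBbSscc=8 AaBbssCC=4 AaBbssCc=8 AaBbsscc=4 AabbSSCC=2 AabbSSCc=4 AabbSScc=2 AabbSsCC=4 AabbSsCc=8 AabbSscc=4 AabbssCC=2 AabbssCc=4 Aabbsscc=2 aaBBSSCC=1 aaBBSSCc=2 aaBBSScc=1 aaBBSsCC=2 aaBBSsCc=4 aaBBSscc=2 aaBBssCC=1 aaBBssCc=2 aaBBsscc=1 aaBbSSCC=2 aaBbSSCc=4 aaBbSScc=2 aaBbSsCC=4 aaBbSsCc=8 aaBbSscc=4 aaBbssCC=2 aaBbssCc=4 aaBbsscc=2 aabbSSCC=1 aabbSSCc=2 aabbSScc=1 aabbSsCC=2 aabbSsCc=4 aabbSscc=2 aabbssCC=1 aabbssCc=2 aabbsscc=1
aabbSscc hits 2/256; gcd=2; 2÷2/256÷2 = 1/128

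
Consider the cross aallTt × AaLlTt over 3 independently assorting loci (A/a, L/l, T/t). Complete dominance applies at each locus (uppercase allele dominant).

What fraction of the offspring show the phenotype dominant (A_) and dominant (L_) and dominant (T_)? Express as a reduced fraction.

P(A_ L_ T_) = 3/16

aallTt gametes: alT×4, alt×4
AaLlTt gametes: ALT×1, ALt×1, AlT×1, Alt×1, aLT×1, aLt×1, alT×1, alt×1
aallTt×AaLlTt grid (8·8=64): AaLlTT=4 AaLlTt=8 AaLltt=4 AallTT=4 AallTt=8 Aalltt=4 aaLlTT=4 aaLlTt=8 aaLltt=4 aallTT=4 aallTt=8 aalltt=4
A_ L_ T_ hits 12/64; gcd=4; 12÷4/64÷4 = 3/16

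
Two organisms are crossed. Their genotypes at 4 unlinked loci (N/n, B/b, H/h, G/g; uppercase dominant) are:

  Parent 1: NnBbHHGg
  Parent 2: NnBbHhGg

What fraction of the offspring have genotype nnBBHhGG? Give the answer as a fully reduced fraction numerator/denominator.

P(nnBBHhGG) = 1/128

NnBbHHGg gametes: NBHG×2, NBHg×2, NbHG×2, NbHg×2, nBHG×2, nBHg×2, nbHG×2, nbHg×2
NnBbHhGg gametes: NBHG×1, NBHg×1, NBhG×1, NBhg×1, NbHG×1, NbHg×1, NbhG×1, Nbhg×1, nBHG×1, nBHg×1, nBhG×1, nBhg×1, nbHG×1, nbHg×1, nbhG×1, nbhg×1
NnBbHHGg×NnBbHhGg grid (16·16=256): NNBBHHGG=2 NNBBHHGg=4 NNBBHHgg=2 NNBBHhGG=2 NNBBHhGg=4 NNBBHhgg=2 NNBbHHGG=4 NNBbHHGg=8 NNBbHHgg=4 NNBbHhGG=4 NNBbHhGg=8 NNBbHhgg=4 NNbbHHGG=2 NNbbHHGg=4 NNbbHHgg=2 NNbbHhGG=2 NNbbHhGg=4 NNbbHhgg=2 NnBBHHGG=4 NnBBHHGg=8 NnBBHHgg=4 NnBBHhGG=4 NnBBHhGg=8 NnBBHhgg=4 NnBbHHGG=8 NnBbHHGg=16 NnBbHHgg=8 NnBbHhGG=8 NnBbHhGg=16 NnBbHhgg=8 NnbbHHGG=4 NnbbHHGg=8 NnbbHHgg=4 NnbbHhGG=4 NnbbHhGg=8 NnbbHhgg=4 nnBBHHGG=2 nnBBHHGg=4 nnBBHHgg=2 nnBBHhGG=2 nnBBHhGg=4 nnBBHhgg=2 nnBbHHGG=4 nnBbHHGg=8 nnBbHHgg=4 nnBbHhGG=4 nnBbHhGg=8 nnBbHhgg=4 nnbbHHGG=2 nnbbHHGg=4 nnbbHHgg=2 nnbbHhGG=2 nnbbHhGg=4 nnbbHhgg=2
nnBBHhGG hits 2/256; gcd=2; 2÷2/256÷2 = 1/128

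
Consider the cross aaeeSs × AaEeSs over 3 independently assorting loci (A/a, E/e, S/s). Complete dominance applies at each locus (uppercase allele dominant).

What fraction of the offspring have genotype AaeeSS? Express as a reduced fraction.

P(AaeeSS) = 1/16

aaeeSs gametes: aeS×4, aes×4
AaEeSs gametes: AES×1, AEs×1, AeS×1, Aes×1, aES×1, aEs×1, aeS×1, aes×1
aaeeSs×AaEeSs grid (8·8=64): AaEeSS=4 AaEeSs=8 AaEess=4 AaeeSS=4 AaeeSs=8 Aaeess=4 aaEeSS=4 aaEeSs=8 aaEess=4 aaeeSS=4 aaeeSs=8 aaeess=4
AaeeSS hits 4/64; gcd=4; 4÷4/64÷4 = 1/16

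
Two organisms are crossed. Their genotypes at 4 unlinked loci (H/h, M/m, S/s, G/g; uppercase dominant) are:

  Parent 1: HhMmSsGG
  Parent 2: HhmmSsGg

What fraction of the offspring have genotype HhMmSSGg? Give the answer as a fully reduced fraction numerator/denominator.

P(HhMmSSGg) = 1/32

HhMmSsGG gametes: HMSG×2, HMsG×2, HmSG×2, HmsG×2, hMSG×2, hMsG×2, hmSG×2, hmsG×2
HhmmSsGg gametes: HmSG×2, HmSg×2, HmsG×2, Hmsg×2, hmSG×2, hmSg×2, hmsG×2, hmsg×2
HhMmSsGG×HhmmSsGg grid (16·16=256): HHMmSSGG=4 HHMmSSGg=4 HHMmSsGG=8 HHMmSsGg=8 HHMmssGG=4 HHMmssGg=4 HHmmSSGG=4 HHmmSSGg=4 HHmmSsGG=8 HHmmSsGg=8 HHmmssGG=4 HHmmssGg=4 HhMmSSGG=8 HhMmSSGg=8 HhMmSsGG=16 HhMmSsGg=16 HhMmssGG=8 HhMmssGg=8 HhmmSSGG=8 HhmmSSGg=8 HhmmSsGG=16 HhmmSsGg=16 HhmmssGG=8 HhmmssGg=8 hhMmSSGG=4 hhMmSSGg=4 hhMmSsGG=8 hhMmSsGg=8 hhMmssGG=4 hhMmssGg=4 hhmmSSGG=4 hhmmSSGg=4 hhmmSsGG=8 hhmmSsGg=8 hhmmssGG=4 hhmmssGg=4
HhMmSSGg hits 8/256; gcd=8; 8÷8/256÷8 = 1/32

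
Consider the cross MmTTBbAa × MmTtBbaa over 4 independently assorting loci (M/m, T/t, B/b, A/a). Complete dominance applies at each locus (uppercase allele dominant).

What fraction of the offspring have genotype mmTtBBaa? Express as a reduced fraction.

P(mmTtBBaa) = 1/64

MmTTBbAa gametes: MTBA×2, MTBa×2, MTbA×2, MTba×2, mTBA×2, mTBa×2, mTbA×2, mTba×2
MmTtBbaa gametes: MTBa×2, MTba×2, MtBa×2, Mtba×2, mTBa×2, mTba×2, mtBa×2, mtba×2
MmTTBbAa×MmTtBbaa grid (16·16=256): MMTTBBAa=4 MMTTBBaa=4 MMTTBbAa=8 MMTTBbaa=8 MMTTbbAa=4 MMTTbbaa=4 MMTtBBAa=4 MMTtBBaa=4 MMTtBbAa=8 MMTtBbaa=8 MMTtbbAa=4 MMTtbbaa=4 MmTTBBAa=8 MmTTBBaa=8 MmTTBbAa=16 MmTTBbaa=16 MmTTbbAa=8 MmTTbbaa=8 MmTtBBAa=8 MmTtBBaa=8 MmTtBbAa=16 MmTtBbaa=16 MmTtbbAa=8 MmTtbbaa=8 mmTTBBAa=4 mmTTBBaa=4 mmTTBbAa=8 mmTTBbaa=8 mmTTbbAa=4 mmTTbbaa=4 mmTtBBAa=4 mmTtBBaa=4 mmTtBbAa=8 mmTtBbaa=8 mmTtbbAa=4 mmTtbbaa=4
mmTtBBaa hits 4/256; gcd=4; 4÷4/256÷4 = 1/64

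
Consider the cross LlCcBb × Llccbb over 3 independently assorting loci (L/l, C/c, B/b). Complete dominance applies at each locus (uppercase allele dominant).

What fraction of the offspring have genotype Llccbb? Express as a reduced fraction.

P(Llccbb) = 1/8

LlCcBb gametes: LCB×1, LCb×1, LcB×1, Lcb×1, lCB×1, lCb×1, lcB×1, lcb×1
Llccbb gametes: Lcb×4, lcb×4
LlCcBb×Llccbb grid (8·8=64): LLCcBb=4 LLCcbb=4 LLccBb=4 LLccbb=4 LlCcBb=8 LlCcbb=8 LlccBb=8 Llccbb=8 llCcBb=4 llCcbb=4 llccBb=4 llccbb=4
Llccbb hits 8/64; gcd=8; 8÷8/64÷8 = 1/8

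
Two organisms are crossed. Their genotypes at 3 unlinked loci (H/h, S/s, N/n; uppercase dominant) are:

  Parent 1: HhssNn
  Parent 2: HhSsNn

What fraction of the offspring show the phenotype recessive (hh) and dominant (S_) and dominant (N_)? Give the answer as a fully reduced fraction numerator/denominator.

P(hh S_ N_) = 3/32

HhssNn gametes: HsN×2, Hsn×2, hsN×2, hsn×2
HhSsNn gametes: HSN×1, HSn×1, HsN×1, Hsn×1, hSN×1, hSn×1, hsN×1, hsn×1
HhssNn×HhSsNn grid (8·8=64): HHSsNN=2 HHSsNn=4 HHSsnn=2 HHssNN=2 HHssNn=4 HHssnn=2 HhSsNN=4 HhSsNn=8 HhSsnn=4 HhssNN=4 HhssNn=8 Hhssnn=4 hhSsNN=2 hhSsNn=4 hhSsnn=2 hhssNN=2 hhssNn=4 hhssnn=2
hh S_ N_ hits 6/64; gcd=2; 6÷2/64÷2 = 3/32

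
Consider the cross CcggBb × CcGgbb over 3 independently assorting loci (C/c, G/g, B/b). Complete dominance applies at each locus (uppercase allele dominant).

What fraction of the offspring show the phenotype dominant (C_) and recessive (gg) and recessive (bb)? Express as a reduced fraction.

CcggBb gametes: CgB×2, Cgb×2, cgB×2, cgb×2
CcGgbb gametes: CGb×2, Cgb×2, cGb×2, cgb×2
CcggBb×CcGgbb grid (8·8=64): CCGgBb=4 CCGgbb=4 CCggBb=4 CCggbb=4 CcGgBb=8 CcGgbb=8 CcggBb=8 Ccggbb=8 ccGgBb=4 ccGgbb=4 ccggBb=4 ccggbb=4
C_ gg bb hits 12/64; gcd=4; 12÷4/64÷4 = 3/16

P(C_ gg bb) = 3/16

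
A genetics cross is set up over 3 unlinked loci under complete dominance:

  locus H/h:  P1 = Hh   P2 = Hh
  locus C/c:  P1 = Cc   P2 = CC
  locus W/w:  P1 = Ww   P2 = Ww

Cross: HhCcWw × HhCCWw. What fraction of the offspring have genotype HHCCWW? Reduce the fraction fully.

HhCcWw gametes: HCW×1, HCw×1, HcW×1, Hcw×1, hCW×1, hCw×1, hcW×1, hcw×1
HhCCWw gametes: HCW×2, HCw×2, hCW×2, hCw×2
HhCcWw×HhCCWw grid (8·8=64): HHCCWW=2 HHCCWw=4 HHCCww=2 HHCcWW=2 HHCcWw=4 HHCcww=2 HhCCWW=4 HhCCWw=8 HhCCww=4 HhCcWW=4 HhCcWw=8 HhCcww=4 hhCCWW=2 hhCCWw=4 hhCCww=2 hhCcWW=2 hhCcWw=4 hhCcww=2
HHCCWW hits 2/64; gcd=2; 2÷2/64÷2 = 1/32

P(HHCCWW) = 1/32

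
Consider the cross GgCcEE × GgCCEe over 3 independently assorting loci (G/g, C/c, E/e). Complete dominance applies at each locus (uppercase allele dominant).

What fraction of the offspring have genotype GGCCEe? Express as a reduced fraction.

GgCcEE gametes: GCE×2, GcE×2, gCE×2, gcE×2
GgCCEe gametes: GCE×2, GCe×2, gCE×2, gCe×2
GgCcEE×GgCCEe grid (8·8=64): GGCCEE=4 GGCCEe=4 GGCcEE=4 GGCcEe=4 GgCCEE=8 GgCCEe=8 GgCcEE=8 GgCcEe=8 ggCCEE=4 ggCCEe=4 ggCcEE=4 ggCcEe=4
GGCCEe hits 4/64; gcd=4; 4÷4/64÷4 = 1/16

P(GGCCEe) = 1/16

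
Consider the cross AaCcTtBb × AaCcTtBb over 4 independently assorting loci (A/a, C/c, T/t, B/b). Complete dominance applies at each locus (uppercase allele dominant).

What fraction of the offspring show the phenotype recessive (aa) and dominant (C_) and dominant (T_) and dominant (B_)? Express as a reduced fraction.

P(aa C_ T_ B_) = 27/256

AaCcTtBb gametes: ACTB×1, ACTb×1, ACtB×1, ACtb×1, AcTB×1, AcTb×1, ActB×1, Actb×1, aCTB×1, aCTb×1, aCtB×1, aCtb×1, acTB×1, acTb×1, actB×1, actb×1
AaCcTtBb gametes: ACTB×1, ACTb×1, ACtB×1, ACtb×1, AcTB×1, AcTb×1, ActB×1, Actb×1, aCTB×1, aCTb×1, aCtB×1, aCtb×1, acTB×1, acTb×1, actB×1, actb×1
AaCcTtBb×AaCcTtBb grid (16·16=256): AACCTTBB=1 AACCTTBb=2 AACCTTbb=1 AACCTtBB=2 AACCTtBb=4 AACCTtbb=2 AACCttBB=1 AACCttBb=2 AACCttbb=1 AACcTTBB=2 AACcTTBb=4 AACcTTbb=2 AACcTtBB=4 AACcTtBb=8 AACcTtbb=4 AACcttBB=2 AACcttBb=4 AACcttbb=2 AAccTTBB=1 AAccTTBb=2 AAccTTbb=1 AAccTtBB=2 AAccTtBb=4 AAccTtbb=2 AAccttBB=1 AAccttBb=2 AAccttbb=1 AaCCTTBB=2 AaCCTTBb=4 AaCCTTbb=2 AaCCTtBB=4 AaCCTtBb=8 AaCCTtbb=4 AaCCttBB=2 AaCCttBb=4 AaCCttbb=2 AaCcTTBB=4 AaCcTTBb=8 AaCcTTbb=4 AaCcTtBB=8 AaCcTtBb=16 AaCcTtbb=8 AaCcttBB=4 AaCcttBb=8 AaCcttbb=4 AaccTTBB=2 AaccTTBb=4 AaccTTbb=2 AaccTtBB=4 AaccTtBb=8 AaccTtbb=4 AaccttBB=2 AaccttBb=4 Aaccttbb=2 aaCCTTBB=1 aaCCTTBb=2 aaCCTTbb=1 aaCCTtBB=2 aaCCTtBb=4 aaCCTtbb=2 aaCCttBB=1 aaCCttBb=2 aaCCttbb=1 aaCcTTBB=2 aaCcTTBb=4 aaCcTTbb=2 aaCcTtBB=4 aaCcTtBb=8 aaCcTtbb=4 aaCcttBB=2 aaCcttBb=4 aaCcttbb=2 aaccTTBB=1 aaccTTBb=2 aaccTTbb=1 aaccTtBB=2 aaccTtBb=4 aaccTtbb=2 aaccttBB=1 aaccttBb=2 aaccttbb=1
aa C_ T_ B_ hits 27/256; gcd=1; 27÷1/256÷1 = 27/256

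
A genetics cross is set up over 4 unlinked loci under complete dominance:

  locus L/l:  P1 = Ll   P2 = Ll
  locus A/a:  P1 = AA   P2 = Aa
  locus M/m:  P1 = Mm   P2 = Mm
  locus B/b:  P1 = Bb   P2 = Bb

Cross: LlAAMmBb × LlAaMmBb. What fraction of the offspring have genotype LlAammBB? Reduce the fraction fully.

LlAAMmBb gametes: LAMB×2, LAMb×2, LAmB×2, LAmb×2, lAMB×2, lAMb×2, lAmB×2, lAmb×2
LlAaMmBb gametes: LAMB×1, LAMb×1, LAmB×1, LAmb×1, LaMB×1, LaMb×1, LamB×1, Lamb×1, lAMB×1, lAMb×1, lAmB×1, lAmb×1, laMB×1, laMb×1, lamB×1, lamb×1
LlAAMmBb×LlAaMmBb grid (16·16=256): LLAAMMBB=2 LLAAMMBb=4 LLAAMMbb=2 LLAAMmBB=4 LLAAMmBb=8 LLAAMmbb=4 LLAAmmBB=2 LLAAmmBb=4 LLAAmmbb=2 LLAaMMBB=2 LLAaMMBb=4 LLAaMMbb=2 LLAaMmBB=4 LLAaMmBb=8 LLAaMmbb=4 LLAammBB=2 LLAammBb=4 LLAammbb=2 LlAAMMBB=4 LlAAMMBb=8 LlAAMMbb=4 LlAAMmBB=8 LlAAMmBb=16 LlAAMmbb=8 LlAAmmBB=4 LlAAmmBb=8 LlAAmmbb=4 LlAaMMBB=4 LlAaMMBb=8 LlAaMMbb=4 LlAaMmBB=8 LlAaMmBb=16 LlAaMmbb=8 LlAammBB=4 LlAammBb=8 LlAammbb=4 llAAMMBB=2 llAAMMBb=4 llAAMMbb=2 llAAMmBB=4 llAAMmBb=8 llAAMmbb=4 llAAmmBB=2 llAAmmBb=4 llAAmmbb=2 llAaMMBB=2 llAaMMBb=4 llAaMMbb=2 llAaMmBB=4 llAaMmBb=8 llAaMmbb=4 llAammBB=2 llAammBb=4 llAammbb=2
LlAammBB hits 4/256; gcd=4; 4÷4/256÷4 = 1/64

P(LlAammBB) = 1/64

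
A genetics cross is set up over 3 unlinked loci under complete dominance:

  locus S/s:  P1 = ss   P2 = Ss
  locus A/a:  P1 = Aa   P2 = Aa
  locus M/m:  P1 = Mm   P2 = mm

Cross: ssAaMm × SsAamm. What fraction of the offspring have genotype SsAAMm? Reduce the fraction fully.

ssAaMm gametes: sAM×2, sAm×2, saM×2, sam×2
SsAamm gametes: SAm×2, Sam×2, sAm×2, sam×2
ssAaMm×SsAamm grid (8·8=64): SsAAMm=4 SsAAmm=4 SsAaMm=8 SsAamm=8 SsaaMm=4 Ssaamm=4 ssAAMm=4 ssAAmm=4 ssAaMm=8 ssAamm=8 ssaaMm=4 ssaamm=4
SsAAMm hits 4/64; gcd=4; 4÷4/64÷4 = 1/16

P(SsAAMm) = 1/16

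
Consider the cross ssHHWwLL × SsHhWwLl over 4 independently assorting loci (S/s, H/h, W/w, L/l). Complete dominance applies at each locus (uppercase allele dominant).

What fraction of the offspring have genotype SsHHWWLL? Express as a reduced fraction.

P(SsHHWWLL) = 1/32

ssHHWwLL gametes: sHWL×8, sHwL×8
SsHhWwLl gametes: SHWL×1, SHWl×1, SHwL×1, SHwl×1, ShWL×1, ShWl×1, ShwL×1, Shwl×1, sHWL×1, sHWl×1, sHwL×1, sHwl×1, shWL×1, shWl×1, shwL×1, shwl×1
ssHHWwLL×SsHhWwLl grid (16·16=256): SsHHWWLL=8 SsHHWWLl=8 SsHHWwLL=16 SsHHWwLl=16 SsHHwwLL=8 SsHHwwLl=8 SsHhWWLL=8 SsHhWWLl=8 SsHhWwLL=16 SsHhWwLl=16 SsHhwwLL=8 SsHhwwLl=8 ssHHWWLL=8 ssHHWWLl=8 ssHHWwLL=16 ssHHWwLl=16 ssHHwwLL=8 ssHHwwLl=8 ssHhWWLL=8 ssHhWWLl=8 ssHhWwLL=16 ssHhWwLl=16 ssHhwwLL=8 ssHhwwLl=8
SsHHWWLL hits 8/256; gcd=8; 8÷8/256÷8 = 1/32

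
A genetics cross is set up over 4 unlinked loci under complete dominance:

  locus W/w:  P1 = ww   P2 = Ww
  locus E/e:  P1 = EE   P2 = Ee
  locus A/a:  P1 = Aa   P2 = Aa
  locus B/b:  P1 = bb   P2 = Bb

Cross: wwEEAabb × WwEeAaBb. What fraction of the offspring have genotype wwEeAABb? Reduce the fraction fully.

wwEEAabb gametes: wEAb×8, wEab×8
WwEeAaBb gametes: WEAB×1, WEAb×1, WEaB×1, WEab×1, WeAB×1, WeAb×1, WeaB×1, Weab×1, wEAB×1, wEAb×1, wEaB×1, wEab×1, weAB×1, weAb×1, weaB×1, weab×1
wwEEAabb×WwEeAaBb grid (16·16=256): WwEEAABb=8 WwEEAAbb=8 WwEEAaBb=16 WwEEAabb=16 WwEEaaBb=8 WwEEaabb=8 WwEeAABb=8 WwEeAAbb=8 WwEeAaBb=16 WwEeAabb=16 WwEeaaBb=8 WwEeaabb=8 wwEEAABb=8 wwEEAAbb=8 wwEEAaBb=16 wwEEAabb=16 wwEEaaBb=8 wwEEaabb=8 wwEeAABb=8 wwEeAAbb=8 wwEeAaBb=16 wwEeAabb=16 wwEeaaBb=8 wwEeaabb=8
wwEeAABb hits 8/256; gcd=8; 8÷8/256÷8 = 1/32

P(wwEeAABb) = 1/32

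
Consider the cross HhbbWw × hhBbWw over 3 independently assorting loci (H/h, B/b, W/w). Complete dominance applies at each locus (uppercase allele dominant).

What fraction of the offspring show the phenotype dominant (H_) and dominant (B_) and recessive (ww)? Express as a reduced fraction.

P(H_ B_ ww) = 1/16

HhbbWw gametes: HbW×2, Hbw×2, hbW×2, hbw×2
hhBbWw gametes: hBW×2, hBw×2, hbW×2, hbw×2
HhbbWw×hhBbWw grid (8·8=64): HhBbWW=4 HhBbWw=8 HhBbww=4 HhbbWW=4 HhbbWw=8 Hhbbww=4 hhBbWW=4 hhBbWw=8 hhBbww=4 hhbbWW=4 hhbbWw=8 hhbbww=4
H_ B_ ww hits 4/64; gcd=4; 4÷4/64÷4 = 1/16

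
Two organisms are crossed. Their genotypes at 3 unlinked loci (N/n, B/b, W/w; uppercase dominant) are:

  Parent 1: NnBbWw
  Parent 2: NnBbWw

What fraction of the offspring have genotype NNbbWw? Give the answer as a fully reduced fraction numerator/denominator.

P(NNbbWw) = 1/32

NnBbWw gametes: NBW×1, NBw×1, NbW×1, Nbw×1, nBW×1, nBw×1, nbW×1, nbw×1
NnBbWw gametes: NBW×1, NBw×1, NbW×1, Nbw×1, nBW×1, nBw×1, nbW×1, nbw×1
NnBbWw×NnBbWw grid (8·8=64): NNBBWW=1 NNBBWw=2 NNBBww=1 NNBbWW=2 NNBbWw=4 NNBbww=2 NNbbWW=1 NNbbWw=2 NNbbww=1 NnBBWW=2 NnBBWw=4 NnBBww=2 NnBbWW=4 NnBbWw=8 NnBbww=4 NnbbWW=2 NnbbWw=4 Nnbbww=2 nnBBWW=1 nnBBWw=2 nnBBww=1 nnBbWW=2 nnBbWw=4 nnBbww=2 nnbbWW=1 nnbbWw=2 nnbbww=1
NNbbWw hits 2/64; gcd=2; 2÷2/64÷2 = 1/32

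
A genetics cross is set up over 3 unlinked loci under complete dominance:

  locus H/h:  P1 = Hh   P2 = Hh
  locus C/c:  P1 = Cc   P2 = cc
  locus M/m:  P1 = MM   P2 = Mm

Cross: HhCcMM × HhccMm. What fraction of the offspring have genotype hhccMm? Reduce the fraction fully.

HhCcMM gametes: HCM×2, HcM×2, hCM×2, hcM×2
HhccMm gametes: HcM×2, Hcm×2, hcM×2, hcm×2
HhCcMM×HhccMm grid (8·8=64): HHCcMM=4 HHCcMm=4 HHccMM=4 HHccMm=4 HhCcMM=8 HhCcMm=8 HhccMM=8 HhccMm=8 hhCcMM=4 hhCcMm=4 hhccMM=4 hhccMm=4
hhccMm hits 4/64; gcd=4; 4÷4/64÷4 = 1/16

P(hhccMm) = 1/16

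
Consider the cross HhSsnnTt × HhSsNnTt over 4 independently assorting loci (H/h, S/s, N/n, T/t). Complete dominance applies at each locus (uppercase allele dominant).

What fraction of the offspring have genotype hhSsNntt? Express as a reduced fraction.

HhSsnnTt gametes: HSnT×2, HSnt×2, HsnT×2, Hsnt×2, hSnT×2, hSnt×2, hsnT×2, hsnt×2
HhSsNnTt gametes: HSNT×1, HSNt×1, HSnT×1, HSnt×1, HsNT×1, HsNt×1, HsnT×1, Hsnt×1, hSNT×1, hSNt×1, hSnT×1, hSnt×1, hsNT×1, hsNt×1, hsnT×1, hsnt×1
HhSsnnTt×HhSsNnTt grid (16·16=256): HHSSNnTT=2 HHSSNnTt=4 HHSSNntt=2 HHSSnnTT=2 HHSSnnTt=4 HHSSnntt=2 HHSsNnTT=4 HHSsNnTt=8 HHSsNntt=4 HHSsnnTT=4 HHSsnnTt=8 HHSsnntt=4 HHssNnTT=2 HHssNnTt=4 HHssNntt=2 HHssnnTT=2 HHssnnTt=4 HHssnntt=2 HhSSNnTT=4 HhSSNnTt=8 HhSSNntt=4 HhSSnnTT=4 HhSSnnTt=8 HhSSnntt=4 HhSsNnTT=8 HhSsNnTt=16 HhSsNntt=8 HhSsnnTT=8 HhSsnnTt=16 HhSsnntt=8 HhssNnTT=4 HhssNnTt=8 HhssNntt=4 HhssnnTT=4 HhssnnTt=8 Hhssnntt=4 hhSSNnTT=2 hhSSNnTt=4 hhSSNntt=2 hhSSnnTT=2 hhSSnnTt=4 hhSSnntt=2 hhSsNnTT=4 hhSsNnTt=8 hhSsNntt=4 hhSsnnTT=4 hhSsnnTt=8 hhSsnntt=4 hhssNnTT=2 hhssNnTt=4 hhssNntt=2 hhssnnTT=2 hhssnnTt=4 hhssnntt=2
hhSsNntt hits 4/256; gcd=4; 4÷4/256÷4 = 1/64

P(hhSsNntt) = 1/64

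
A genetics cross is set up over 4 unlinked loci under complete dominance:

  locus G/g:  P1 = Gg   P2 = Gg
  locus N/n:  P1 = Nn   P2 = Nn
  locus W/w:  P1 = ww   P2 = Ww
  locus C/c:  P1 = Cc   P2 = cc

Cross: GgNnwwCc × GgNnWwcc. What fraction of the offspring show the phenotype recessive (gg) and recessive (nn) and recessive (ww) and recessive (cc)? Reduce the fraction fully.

GgNnwwCc gametes: GNwC×2, GNwc×2, GnwC×2, Gnwc×2, gNwC×2, gNwc×2, gnwC×2, gnwc×2
GgNnWwcc gametes: GNWc×2, GNwc×2, GnWc×2, Gnwc×2, gNWc×2, gNwc×2, gnWc×2, gnwc×2
GgNnwwCc×GgNnWwcc grid (16·16=256): GGNNWwCc=4 GGNNWwcc=4 GGNNwwCc=4 GGNNwwcc=4 GGNnWwCc=8 GGNnWwcc=8 GGNnwwCc=8 GGNnwwcc=8 GGnnWwCc=4 GGnnWwcc=4 GGnnwwCc=4 GGnnwwcc=4 GgNNWwCc=8 GgNNWwcc=8 GgNNwwCc=8 GgNNwwcc=8 GgNnWwCc=16 GgNnWwcc=16 GgNnwwCc=16 GgNnwwcc=16 GgnnWwCc=8 GgnnWwcc=8 GgnnwwCc=8 Ggnnwwcc=8 ggNNWwCc=4 ggNNWwcc=4 ggNNwwCc=4 ggNNwwcc=4 ggNnWwCc=8 ggNnWwcc=8 ggNnwwCc=8 ggNnwwcc=8 ggnnWwCc=4 ggnnWwcc=4 ggnnwwCc=4 ggnnwwcc=4
gg nn ww cc hits 4/256; gcd=4; 4÷4/256÷4 = 1/64

P(gg nn ww cc) = 1/64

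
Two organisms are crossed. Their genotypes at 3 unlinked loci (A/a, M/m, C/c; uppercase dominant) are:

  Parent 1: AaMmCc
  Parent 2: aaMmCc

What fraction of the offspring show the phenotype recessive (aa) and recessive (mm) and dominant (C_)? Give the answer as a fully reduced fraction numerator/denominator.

P(aa mm C_) = 3/32

AaMmCc gametes: AMC×1, AMc×1, AmC×1, Amc×1, aMC×1, aMc×1, amC×1, amc×1
aaMmCc gametes: aMC×2, aMc×2, amC×2, amc×2
AaMmCc×aaMmCc grid (8·8=64): AaMMCC=2 AaMMCc=4 AaMMcc=2 AaMmCC=4 AaMmCc=8 AaMmcc=4 AammCC=2 AammCc=4 Aammcc=2 aaMMCC=2 aaMMCc=4 aaMMcc=2 aaMmCC=4 aaMmCc=8 aaMmcc=4 aammCC=2 aammCc=4 aammcc=2
aa mm C_ hits 6/64; gcd=2; 6÷2/64÷2 = 3/32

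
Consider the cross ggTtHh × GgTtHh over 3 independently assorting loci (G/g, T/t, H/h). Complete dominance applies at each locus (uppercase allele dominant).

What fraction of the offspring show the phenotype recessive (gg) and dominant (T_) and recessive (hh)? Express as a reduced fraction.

P(gg T_ hh) = 3/32

ggTtHh gametes: gTH×2, gTh×2, gtH×2, gth×2
GgTtHh gametes: GTH×1, GTh×1, GtH×1, Gth×1, gTH×1, gTh×1, gtH×1, gth×1
ggTtHh×GgTtHh grid (8·8=64): GgTTHH=2 GgTTHh=4 GgTThh=2 GgTtHH=4 GgTtHh=8 GgTthh=4 GgttHH=2 GgttHh=4 Ggtthh=2 ggTTHH=2 ggTTHh=4 ggTThh=2 ggTtHH=4 ggTtHh=8 ggTthh=4 ggttHH=2 ggttHh=4 ggtthh=2
gg T_ hh hits 6/64; gcd=2; 6÷2/64÷2 = 3/32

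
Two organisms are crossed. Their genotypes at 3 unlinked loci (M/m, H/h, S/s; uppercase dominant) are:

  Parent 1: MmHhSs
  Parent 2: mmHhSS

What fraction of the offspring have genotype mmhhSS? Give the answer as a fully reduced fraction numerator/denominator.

MmHhSs gametes: MHS×1, MHs×1, MhS×1, Mhs×1, mHS×1, mHs×1, mhS×1, mhs×1
mmHhSS gametes: mHS×4, mhS×4
MmHhSs×mmHhSS grid (8·8=64): MmHHSS=4 MmHHSs=4 MmHhSS=8 MmHhSs=8 MmhhSS=4 MmhhSs=4 mmHHSS=4 mmHHSs=4 mmHhSS=8 mmHhSs=8 mmhhSS=4 mmhhSs=4
mmhhSS hits 4/64; gcd=4; 4÷4/64÷4 = 1/16

P(mmhhSS) = 1/16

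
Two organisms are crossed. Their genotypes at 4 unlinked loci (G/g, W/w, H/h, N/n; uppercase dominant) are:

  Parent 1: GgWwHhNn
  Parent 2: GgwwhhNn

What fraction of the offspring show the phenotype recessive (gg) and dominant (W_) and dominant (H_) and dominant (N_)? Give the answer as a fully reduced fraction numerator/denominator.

GgWwHhNn gametes: GWHN×1, GWHn×1, GWhN×1, GWhn×1, GwHN×1, GwHn×1, GwhN×1, Gwhn×1, gWHN×1, gWHn×1, gWhN×1, gWhn×1, gwHN×1, gwHn×1, gwhN×1, gwhn×1
GgwwhhNn gametes: GwhN×4, Gwhn×4, gwhN×4, gwhn×4
GgWwHhNn×GgwwhhNn grid (16·16=256): GGWwHhNN=4 GGWwHhNn=8 GGWwHhnn=4 GGWwhhNN=4 GGWwhhNn=8 GGWwhhnn=4 GGwwHhNN=4 GGwwHhNn=8 GGwwHhnn=4 GGwwhhNN=4 GGwwhhNn=8 GGwwhhnn=4 GgWwHhNN=8 GgWwHhNn=16 GgWwHhnn=8 GgWwhhNN=8 GgWwhhNn=16 GgWwhhnn=8 GgwwHhNN=8 GgwwHhNn=16 GgwwHhnn=8 GgwwhhNN=8 GgwwhhNn=16 Ggwwhhnn=8 ggWwHhNN=4 ggWwHhNn=8 ggWwHhnn=4 ggWwhhNN=4 ggWwhhNn=8 ggWwhhnn=4 ggwwHhNN=4 ggwwHhNn=8 ggwwHhnn=4 ggwwhhNN=4 ggwwhhNn=8 ggwwhhnn=4
gg W_ H_ N_ hits 12/256; gcd=4; 12÷4/256÷4 = 3/64

P(gg W_ H_ N_) = 3/64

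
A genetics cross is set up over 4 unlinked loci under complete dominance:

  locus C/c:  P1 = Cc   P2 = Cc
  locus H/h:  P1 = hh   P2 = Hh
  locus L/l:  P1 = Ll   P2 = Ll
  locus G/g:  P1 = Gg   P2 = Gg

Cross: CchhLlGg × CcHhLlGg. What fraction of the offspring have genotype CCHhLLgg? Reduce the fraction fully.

P(CCHhLLgg) = 1/128

CchhLlGg gametes: ChLG×2, ChLg×2, ChlG×2, Chlg×2, chLG×2, chLg×2, chlG×2, chlg×2
CcHhLlGg gametes: CHLG×1, CHLg×1, CHlG×1, CHlg×1, ChLG×1, ChLg×1, ChlG×1, Chlg×1, cHLG×1, cHLg×1, cHlG×1, cHlg×1, chLG×1, chLg×1, chlG×1, chlg×1
CchhLlGg×CcHhLlGg grid (16·16=256): CCHhLLGG=2 CCHhLLGg=4 CCHhLLgg=2 CCHhLlGG=4 CCHhLlGg=8 CCHhLlgg=4 CCHhllGG=2 CCHhllGg=4 CCHhllgg=2 CChhLLGG=2 CChhLLGg=4 CChhLLgg=2 CChhLlGG=4 CChhLlGg=8 CChhLlgg=4 CChhllGG=2 CChhllGg=4 CChhllgg=2 CcHhLLGG=4 CcHhLLGg=8 CcHhLLgg=4 CcHhLlGG=8 CcHhLlGg=16 CcHhLlgg=8 CcHhllGG=4 CcHhllGg=8 CcHhllgg=4 CchhLLGG=4 CchhLLGg=8 CchhLLgg=4 CchhLlGG=8 CchhLlGg=16 CchhLlgg=8 CchhllGG=4 CchhllGg=8 Cchhllgg=4 ccHhLLGG=2 ccHhLLGg=4 ccHhLLgg=2 ccHhLlGG=4 ccHhLlGg=8 ccHhLlgg=4 ccHhllGG=2 ccHhllGg=4 ccHhllgg=2 cchhLLGG=2 cchhLLGg=4 cchhLLgg=2 cchhLlGG=4 cchhLlGg=8 cchhLlgg=4 cchhllGG=2 cchhllGg=4 cchhllgg=2
CCHhLLgg hits 2/256; gcd=2; 2÷2/256÷2 = 1/128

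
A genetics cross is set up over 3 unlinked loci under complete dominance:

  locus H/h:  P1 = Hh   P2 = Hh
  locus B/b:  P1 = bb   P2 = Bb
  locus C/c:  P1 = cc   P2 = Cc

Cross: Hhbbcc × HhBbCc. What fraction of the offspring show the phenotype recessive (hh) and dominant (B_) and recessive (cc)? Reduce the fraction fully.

P(hh B_ cc) = 1/16

Hhbbcc gametes: Hbc×4, hbc×4
HhBbCc gametes: HBC×1, HBc×1, HbC×1, Hbc×1, hBC×1, hBc×1, hbC×1, hbc×1
Hhbbcc×HhBbCc grid (8·8=64): HHBbCc=4 HHBbcc=4 HHbbCc=4 HHbbcc=4 HhBbCc=8 HhBbcc=8 HhbbCc=8 Hhbbcc=8 hhBbCc=4 hhBbcc=4 hhbbCc=4 hhbbcc=4
hh B_ cc hits 4/64; gcd=4; 4÷4/64÷4 = 1/16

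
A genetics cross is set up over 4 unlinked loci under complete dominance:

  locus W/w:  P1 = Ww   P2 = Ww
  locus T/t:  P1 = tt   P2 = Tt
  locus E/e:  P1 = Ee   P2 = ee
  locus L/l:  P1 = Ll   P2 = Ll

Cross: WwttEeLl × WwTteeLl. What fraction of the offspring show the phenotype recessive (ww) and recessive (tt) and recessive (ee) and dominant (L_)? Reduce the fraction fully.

P(ww tt ee L_) = 3/64

WwttEeLl gametes: WtEL×2, WtEl×2, WteL×2, Wtel×2, wtEL×2, wtEl×2, wteL×2, wtel×2
WwTteeLl gametes: WTeL×2, WTel×2, WteL×2, Wtel×2, wTeL×2, wTel×2, wteL×2, wtel×2
WwttEeLl×WwTteeLl grid (16·16=256): WWTtEeLL=4 WWTtEeLl=8 WWTtEell=4 WWTteeLL=4 WWTteeLl=8 WWTteell=4 WWttEeLL=4 WWttEeLl=8 WWttEell=4 WWtteeLL=4 WWtteeLl=8 WWtteell=4 WwTtEeLL=8 WwTtEeLl=16 WwTtEell=8 WwTteeLL=8 WwTteeLl=16 WwTteell=8 WwttEeLL=8 WwttEeLl=16 WwttEell=8 WwtteeLL=8 WwtteeLl=16 Wwtteell=8 wwTtEeLL=4 wwTtEeLl=8 wwTtEell=4 wwTteeLL=4 wwTteeLl=8 wwTteell=4 wwttEeLL=4 wwttEeLl=8 wwttEell=4 wwtteeLL=4 wwtteeLl=8 wwtteell=4
ww tt ee L_ hits 12/256; gcd=4; 12÷4/256÷4 = 3/64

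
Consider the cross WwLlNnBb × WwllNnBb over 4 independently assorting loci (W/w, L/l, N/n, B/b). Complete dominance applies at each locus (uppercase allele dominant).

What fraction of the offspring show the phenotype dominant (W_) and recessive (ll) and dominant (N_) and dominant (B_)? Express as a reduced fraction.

P(W_ ll N_ B_) = 27/128

WwLlNnBb gametes: WLNB×1, WLNb×1, WLnB×1, WLnb×1, WlNB×1, WlNb×1, WlnB×1, Wlnb×1, wLNB×1, wLNb×1, wLnB×1, wLnb×1, wlNB×1, wlNb×1, wlnB×1, wlnb×1
WwllNnBb gametes: WlNB×2, WlNb×2, WlnB×2, Wlnb×2, wlNB×2, wlNb×2, wlnB×2, wlnb×2
WwLlNnBb×WwllNnBb grid (16·16=256): WWLlNNBB=2 WWLlNNBb=4 WWLlNNbb=2 WWLlNnBB=4 WWLlNnBb=8 WWLlNnbb=4 WWLlnnBB=2 WWLlnnBb=4 WWLlnnbb=2 WWllNNBB=2 WWllNNBb=4 WWllNNbb=2 WWllNnBB=4 WWllNnBb=8 WWllNnbb=4 WWllnnBB=2 WWllnnBb=4 WWllnnbb=2 WwLlNNBB=4 WwLlNNBb=8 WwLlNNbb=4 WwLlNnBB=8 WwLlNnBb=16 WwLlNnbb=8 WwLlnnBB=4 WwLlnnBb=8 WwLlnnbb=4 WwllNNBB=4 WwllNNBb=8 WwllNNbb=4 WwllNnBB=8 WwllNnBb=16 WwllNnbb=8 WwllnnBB=4 WwllnnBb=8 Wwllnnbb=4 wwLlNNBB=2 wwLlNNBb=4 wwLlNNbb=2 wwLlNnBB=4 wwLlNnBb=8 wwLlNnbb=4 wwLlnnBB=2 wwLlnnBb=4 wwLlnnbb=2 wwllNNBB=2 wwllNNBb=4 wwllNNbb=2 wwllNnBB=4 wwllNnBb=8 wwllNnbb=4 wwllnnBB=2 wwllnnBb=4 wwllnnbb=2
W_ ll N_ B_ hits 54/256; gcd=2; 54÷2/256÷2 = 27/128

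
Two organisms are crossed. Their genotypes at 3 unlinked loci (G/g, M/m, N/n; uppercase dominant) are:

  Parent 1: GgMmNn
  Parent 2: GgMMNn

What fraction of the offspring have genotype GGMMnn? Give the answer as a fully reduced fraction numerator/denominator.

GgMmNn gametes: GMN×1, GMn×1, GmN×1, Gmn×1, gMN×1, gMn×1, gmN×1, gmn×1
GgMMNn gametes: GMN×2, GMn×2, gMN×2, gMn×2
GgMmNn×GgMMNn grid (8·8=64): GGMMNN=2 GGMMNn=4 GGMMnn=2 GGMmNN=2 GGMmNn=4 GGMmnn=2 GgMMNN=4 GgMMNn=8 GgMMnn=4 GgMmNN=4 GgMmNn=8 GgMmnn=4 ggMMNN=2 ggMMNn=4 ggMMnn=2 ggMmNN=2 ggMmNn=4 ggMmnn=2
GGMMnn hits 2/64; gcd=2; 2÷2/64÷2 = 1/32

P(GGMMnn) = 1/32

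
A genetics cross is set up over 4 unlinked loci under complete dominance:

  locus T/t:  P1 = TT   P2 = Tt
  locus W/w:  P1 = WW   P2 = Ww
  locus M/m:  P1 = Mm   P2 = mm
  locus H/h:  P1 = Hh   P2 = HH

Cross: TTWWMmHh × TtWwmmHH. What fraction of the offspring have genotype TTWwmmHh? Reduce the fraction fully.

P(TTWwmmHh) = 1/16

TTWWMmHh gametes: TWMH×4, TWMh×4, TWmH×4, TWmh×4
TtWwmmHH gametes: TWmH×4, TwmH×4, tWmH×4, twmH×4
TTWWMmHh×TtWwmmHH grid (16·16=256): TTWWMmHH=16 TTWWMmHh=16 TTWWmmHH=16 TTWWmmHh=16 TTWwMmHH=16 TTWwMmHh=16 TTWwmmHH=16 TTWwmmHh=16 TtWWMmHH=16 TtWWMmHh=16 TtWWmmHH=16 TtWWmmHh=16 TtWwMmHH=16 TtWwMmHh=16 TtWwmmHH=16 TtWwmmHh=16
TTWwmmHh hits 16/256; gcd=16; 16÷16/256÷16 = 1/16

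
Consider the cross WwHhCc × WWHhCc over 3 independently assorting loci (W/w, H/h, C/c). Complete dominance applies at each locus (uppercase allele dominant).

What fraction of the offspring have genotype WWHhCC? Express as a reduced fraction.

WwHhCc gametes: WHC×1, WHc×1, WhC×1, Whc×1, wHC×1, wHc×1, whC×1, whc×1
WWHhCc gametes: WHC×2, WHc×2, WhC×2, Whc×2
WwHhCc×WWHhCc grid (8·8=64): WWHHCC=2 WWHHCc=4 WWHHcc=2 WWHhCC=4 WWHhCc=8 WWHhcc=4 WWhhCC=2 WWhhCc=4 WWhhcc=2 WwHHCC=2 WwHHCc=4 WwHHcc=2 WwHhCC=4 WwHhCc=8 WwHhcc=4 WwhhCC=2 WwhhCc=4 Wwhhcc=2
WWHhCC hits 4/64; gcd=4; 4÷4/64÷4 = 1/16

P(WWHhCC) = 1/16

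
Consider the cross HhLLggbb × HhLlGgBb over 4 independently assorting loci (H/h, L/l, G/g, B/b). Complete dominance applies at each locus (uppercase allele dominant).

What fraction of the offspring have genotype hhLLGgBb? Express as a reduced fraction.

P(hhLLGgBb) = 1/32

HhLLggbb gametes: HLgb×8, hLgb×8
HhLlGgBb gametes: HLGB×1, HLGb×1, HLgB×1, HLgb×1, HlGB×1, HlGb×1, HlgB×1, Hlgb×1, hLGB×1, hLGb×1, hLgB×1, hLgb×1, hlGB×1, hlGb×1, hlgB×1, hlgb×1
HhLLggbb×HhLlGgBb grid (16·16=256): HHLLGgBb=8 HHLLGgbb=8 HHLLggBb=8 HHLLggbb=8 HHLlGgBb=8 HHLlGgbb=8 HHLlggBb=8 HHLlggbb=8 HhLLGgBb=16 HhLLGgbb=16 HhLLggBb=16 HhLLggbb=16 HhLlGgBb=16 HhLlGgbb=16 HhLlggBb=16 HhLlggbb=16 hhLLGgBb=8 hhLLGgbb=8 hhLLggBb=8 hhLLggbb=8 hhLlGgBb=8 hhLlGgbb=8 hhLlggBb=8 hhLlggbb=8
hhLLGgBb hits 8/256; gcd=8; 8÷8/256÷8 = 1/32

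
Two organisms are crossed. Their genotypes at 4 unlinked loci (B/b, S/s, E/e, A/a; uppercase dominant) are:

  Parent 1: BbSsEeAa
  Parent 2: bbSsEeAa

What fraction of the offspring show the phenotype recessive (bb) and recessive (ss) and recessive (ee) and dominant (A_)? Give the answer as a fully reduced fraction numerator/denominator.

P(bb ss ee A_) = 3/128

BbSsEeAa gametes: BSEA×1, BSEa×1, BSeA×1, BSea×1, BsEA×1, BsEa×1, BseA×1, Bsea×1, bSEA×1, bSEa×1, bSeA×1, bSea×1, bsEA×1, bsEa×1, bseA×1, bsea×1
bbSsEeAa gametes: bSEA×2, bSEa×2, bSeA×2, bSea×2, bsEA×2, bsEa×2, bseA×2, bsea×2
BbSsEeAa×bbSsEeAa grid (16·16=256): BbSSEEAA=2 BbSSEEAa=4 BbSSEEaa=2 BbSSEeAA=4 BbSSEeAa=8 BbSSEeaa=4 BbSSeeAA=2 BbSSeeAa=4 BbSSeeaa=2 BbSsEEAA=4 BbSsEEAa=8 BbSsEEaa=4 BbSsEeAA=8 BbSsEeAa=16 BbSsEeaa=8 BbSseeAA=4 BbSseeAa=8 BbSseeaa=4 BbssEEAA=2 BbssEEAa=4 BbssEEaa=2 BbssEeAA=4 BbssEeAa=8 BbssEeaa=4 BbsseeAA=2 BbsseeAa=4 Bbsseeaa=2 bbSSEEAA=2 bbSSEEAa=4 bbSSEEaa=2 bbSSEeAA=4 bbSSEeAa=8 bbSSEeaa=4 bbSSeeAA=2 bbSSeeAa=4 bbSSeeaa=2 bbSsEEAA=4 bbSsEEAa=8 bbSsEEaa=4 bbSsEeAA=8 bbSsEeAa=16 bbSsEeaa=8 bbSseeAA=4 bbSseeAa=8 bbSseeaa=4 bbssEEAA=2 bbssEEAa=4 bbssEEaa=2 bbssEeAA=4 bbssEeAa=8 bbssEeaa=4 bbsseeAA=2 bbsseeAa=4 bbsseeaa=2
bb ss ee A_ hits 6/256; gcd=2; 6÷2/256÷2 = 3/128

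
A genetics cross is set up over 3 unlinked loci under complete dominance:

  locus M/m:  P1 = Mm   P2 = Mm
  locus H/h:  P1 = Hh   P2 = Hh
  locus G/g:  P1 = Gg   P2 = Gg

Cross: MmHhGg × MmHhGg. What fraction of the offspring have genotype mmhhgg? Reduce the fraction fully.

P(mmhhgg) = 1/64

MmHhGg gametes: MHG×1, MHg×1, MhG×1, Mhg×1, mHG×1, mHg×1, mhG×1, mhg×1
MmHhGg gametes: MHG×1, MHg×1, MhG×1, Mhg×1, mHG×1, mHg×1, mhG×1, mhg×1
MmHhGg×MmHhGg grid (8·8=64): MMHHGG=1 MMHHGg=2 MMHHgg=1 MMHhGG=2 MMHhGg=4 MMHhgg=2 MMhhGG=1 MMhhGg=2 MMhhgg=1 MmHHGG=2 MmHHGg=4 MmHHgg=2 MmHhGG=4 MmHhGg=8 MmHhgg=4 MmhhGG=2 MmhhGg=4 Mmhhgg=2 mmHHGG=1 mmHHGg=2 mmHHgg=1 mmHhGG=2 mmHhGg=4 mmHhgg=2 mmhhGG=1 mmhhGg=2 mmhhgg=1
mmhhgg hits 1/64; gcd=1; 1÷1/64÷1 = 1/64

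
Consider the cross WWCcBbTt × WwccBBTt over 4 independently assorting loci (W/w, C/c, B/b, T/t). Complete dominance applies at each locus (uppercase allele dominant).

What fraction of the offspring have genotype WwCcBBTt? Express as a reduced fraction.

P(WwCcBBTt) = 1/16

WWCcBbTt gametes: WCBT×2, WCBt×2, WCbT×2, WCbt×2, WcBT×2, WcBt×2, WcbT×2, Wcbt×2
WwccBBTt gametes: WcBT×4, WcBt×4, wcBT×4, wcBt×4
WWCcBbTt×WwccBBTt grid (16·16=256): WWCcBBTT=8 WWCcBBTt=16 WWCcBBtt=8 WWCcBbTT=8 WWCcBbTt=16 WWCcBbtt=8 WWccBBTT=8 WWccBBTt=16 WWccBBtt=8 WWccBbTT=8 WWccBbTt=16 WWccBbtt=8 WwCcBBTT=8 WwCcBBTt=16 WwCcBBtt=8 WwCcBbTT=8 WwCcBbTt=16 WwCcBbtt=8 WwccBBTT=8 WwccBBTt=16 WwccBBtt=8 WwccBbTT=8 WwccBbTt=16 WwccBbtt=8
WwCcBBTt hits 16/256; gcd=16; 16÷16/256÷16 = 1/16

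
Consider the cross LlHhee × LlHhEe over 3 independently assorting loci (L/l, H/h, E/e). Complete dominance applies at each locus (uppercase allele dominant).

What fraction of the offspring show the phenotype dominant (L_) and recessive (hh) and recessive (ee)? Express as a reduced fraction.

P(L_ hh ee) = 3/32

LlHhee gametes: LHe×2, Lhe×2, lHe×2, lhe×2
LlHhEe gametes: LHE×1, LHe×1, LhE×1, Lhe×1, lHE×1, lHe×1, lhE×1, lhe×1
LlHhee×LlHhEe grid (8·8=64): LLHHEe=2 LLHHee=2 LLHhEe=4 LLHhee=4 LLhhEe=2 LLhhee=2 LlHHEe=4 LlHHee=4 LlHhEe=8 LlHhee=8 LlhhEe=4 Llhhee=4 llHHEe=2 llHHee=2 llHhEe=4 llHhee=4 llhhEe=2 llhhee=2
L_ hh ee hits 6/64; gcd=2; 6÷2/64÷2 = 3/32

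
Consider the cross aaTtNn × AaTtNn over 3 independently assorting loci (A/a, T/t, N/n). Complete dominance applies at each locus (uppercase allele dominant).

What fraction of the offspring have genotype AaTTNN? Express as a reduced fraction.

P(AaTTNN) = 1/32

aaTtNn gametes: aTN×2, aTn×2, atN×2, atn×2
AaTtNn gametes: ATN×1, ATn×1, AtN×1, Atn×1, aTN×1, aTn×1, atN×1, atn×1
aaTtNn×AaTtNn grid (8·8=64): AaTTNN=2 AaTTNn=4 AaTTnn=2 AaTtNN=4 AaTtNn=8 AaTtnn=4 AattNN=2 AattNn=4 Aattnn=2 aaTTNN=2 aaTTNn=4 aaTTnn=2 aaTtNN=4 aaTtNn=8 aaTtnn=4 aattNN=2 aattNn=4 aattnn=2
AaTTNN hits 2/64; gcd=2; 2÷2/64÷2 = 1/32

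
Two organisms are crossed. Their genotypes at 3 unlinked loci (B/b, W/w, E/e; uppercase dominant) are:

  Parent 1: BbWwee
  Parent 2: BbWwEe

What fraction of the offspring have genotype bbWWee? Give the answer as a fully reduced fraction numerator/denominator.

BbWwee gametes: BWe×2, Bwe×2, bWe×2, bwe×2
BbWwEe gametes: BWE×1, BWe×1, BwE×1, Bwe×1, bWE×1, bWe×1, bwE×1, bwe×1
BbWwee×BbWwEe grid (8·8=64): BBWWEe=2 BBWWee=2 BBWwEe=4 BBWwee=4 BBwwEe=2 BBwwee=2 BbWWEe=4 BbWWee=4 BbWwEe=8 BbWwee=8 BbwwEe=4 Bbwwee=4 bbWWEe=2 bbWWee=2 bbWwEe=4 bbWwee=4 bbwwEe=2 bbwwee=2
bbWWee hits 2/64; gcd=2; 2÷2/64÷2 = 1/32

P(bbWWee) = 1/32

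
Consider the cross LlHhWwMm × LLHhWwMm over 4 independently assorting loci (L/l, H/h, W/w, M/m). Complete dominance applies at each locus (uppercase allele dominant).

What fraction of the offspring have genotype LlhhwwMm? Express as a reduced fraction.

LlHhWwMm gametes: LHWM×1, LHWm×1, LHwM×1, LHwm×1, LhWM×1, LhWm×1, LhwM×1, Lhwm×1, lHWM×1, lHWm×1, lHwM×1, lHwm×1, lhWM×1, lhWm×1, lhwM×1, lhwm×1
LLHhWwMm gametes: LHWM×2, LHWm×2, LHwM×2, LHwm×2, LhWM×2, LhWm×2, LhwM×2, Lhwm×2
LlHhWwMm×LLHhWwMm grid (16·16=256): LLHHWWMM=2 LLHHWWMm=4 LLHHWWmm=2 LLHHWwMM=4 LLHHWwMm=8 LLHHWwmm=4 LLHHwwMM=2 LLHHwwMm=4 LLHHwwmm=2 LLHhWWMM=4 LLHhWWMm=8 LLHhWWmm=4 LLHhWwMM=8 LLHhWwMm=16 LLHhWwmm=8 LLHhwwMM=4 LLHhwwMm=8 LLHhwwmm=4 LLhhWWMM=2 LLhhWWMm=4 LLhhWWmm=2 LLhhWwMM=4 LLhhWwMm=8 LLhhWwmm=4 LLhhwwMM=2 LLhhwwMm=4 LLhhwwmm=2 LlHHWWMM=2 LlHHWWMm=4 LlHHWWmm=2 LlHHWwMM=4 LlHHWwMm=8 LlHHWwmm=4 LlHHwwMM=2 LlHHwwMm=4 LlHHwwmm=2 LlHhWWMM=4 LlHhWWMm=8 LlHhWWmm=4 LlHhWwMM=8 LlHhWwMm=16 LlHhWwmm=8 LlHhwwMM=4 LlHhwwMm=8 LlHhwwmm=4 LlhhWWMM=2 LlhhWWMm=4 LlhhWWmm=2 LlhhWwMM=4 LlhhWwMm=8 LlhhWwmm=4 LlhhwwMM=2 LlhhwwMm=4 Llhhwwmm=2
LlhhwwMm hits 4/256; gcd=4; 4÷4/256÷4 = 1/64

P(LlhhwwMm) = 1/64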